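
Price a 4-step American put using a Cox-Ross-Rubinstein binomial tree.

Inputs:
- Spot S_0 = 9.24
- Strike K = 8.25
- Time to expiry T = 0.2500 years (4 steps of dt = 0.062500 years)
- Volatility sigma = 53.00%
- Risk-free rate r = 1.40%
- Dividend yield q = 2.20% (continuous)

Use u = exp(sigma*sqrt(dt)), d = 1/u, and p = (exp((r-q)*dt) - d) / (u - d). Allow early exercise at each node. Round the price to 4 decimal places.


Answer: Price = V(0,0) = 0.5589

Derivation:
dt = T/N = 0.062500
u = exp(sigma*sqrt(dt)) = 1.141679; d = 1/u = 0.875903
p = (exp((r-q)*dt) - d) / (u - d) = 0.465043
Discount per step: exp(-r*dt) = 0.999125
Stock lattice S(k, i) with i counting down-moves:
  k=0: S(0,0) = 9.2400
  k=1: S(1,0) = 10.5491; S(1,1) = 8.0933
  k=2: S(2,0) = 12.0437; S(2,1) = 9.2400; S(2,2) = 7.0890
  k=3: S(3,0) = 13.7500; S(3,1) = 10.5491; S(3,2) = 8.0933; S(3,3) = 6.2093
  k=4: S(4,0) = 15.6981; S(4,1) = 12.0437; S(4,2) = 9.2400; S(4,3) = 7.0890; S(4,4) = 5.4387
Terminal payoffs V(N, i) = max(K - S_T, 0):
  V(4,0) = 0.000000; V(4,1) = 0.000000; V(4,2) = 0.000000; V(4,3) = 1.161017; V(4,4) = 2.811290
Backward induction: V(k, i) = exp(-r*dt) * [p * V(k+1, i) + (1-p) * V(k+1, i+1)]; then take max(V_cont, immediate exercise) for American.
  V(3,0) = exp(-r*dt) * [p*0.000000 + (1-p)*0.000000] = 0.000000; exercise = 0.000000; V(3,0) = max -> 0.000000
  V(3,1) = exp(-r*dt) * [p*0.000000 + (1-p)*0.000000] = 0.000000; exercise = 0.000000; V(3,1) = max -> 0.000000
  V(3,2) = exp(-r*dt) * [p*0.000000 + (1-p)*1.161017] = 0.620551; exercise = 0.156657; V(3,2) = max -> 0.620551
  V(3,3) = exp(-r*dt) * [p*1.161017 + (1-p)*2.811290] = 2.042055; exercise = 2.040739; V(3,3) = max -> 2.042055
  V(2,0) = exp(-r*dt) * [p*0.000000 + (1-p)*0.000000] = 0.000000; exercise = 0.000000; V(2,0) = max -> 0.000000
  V(2,1) = exp(-r*dt) * [p*0.000000 + (1-p)*0.620551] = 0.331678; exercise = 0.000000; V(2,1) = max -> 0.331678
  V(2,2) = exp(-r*dt) * [p*0.620551 + (1-p)*2.042055] = 1.379788; exercise = 1.161017; V(2,2) = max -> 1.379788
  V(1,0) = exp(-r*dt) * [p*0.000000 + (1-p)*0.331678] = 0.177279; exercise = 0.000000; V(1,0) = max -> 0.177279
  V(1,1) = exp(-r*dt) * [p*0.331678 + (1-p)*1.379788] = 0.891592; exercise = 0.156657; V(1,1) = max -> 0.891592
  V(0,0) = exp(-r*dt) * [p*0.177279 + (1-p)*0.891592] = 0.558916; exercise = 0.000000; V(0,0) = max -> 0.558916


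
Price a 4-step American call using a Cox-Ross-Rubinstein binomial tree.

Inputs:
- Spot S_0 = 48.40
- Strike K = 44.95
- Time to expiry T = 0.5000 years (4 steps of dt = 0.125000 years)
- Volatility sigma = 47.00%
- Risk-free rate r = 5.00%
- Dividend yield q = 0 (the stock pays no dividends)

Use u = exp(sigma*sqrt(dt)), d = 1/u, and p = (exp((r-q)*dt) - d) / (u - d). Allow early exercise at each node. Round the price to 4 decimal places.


Answer: Price = V(0,0) = 8.7408

Derivation:
dt = T/N = 0.125000
u = exp(sigma*sqrt(dt)) = 1.180774; d = 1/u = 0.846902
p = (exp((r-q)*dt) - d) / (u - d) = 0.477331
Discount per step: exp(-r*dt) = 0.993769
Stock lattice S(k, i) with i counting down-moves:
  k=0: S(0,0) = 48.4000
  k=1: S(1,0) = 57.1495; S(1,1) = 40.9901
  k=2: S(2,0) = 67.4806; S(2,1) = 48.4000; S(2,2) = 34.7146
  k=3: S(3,0) = 79.6793; S(3,1) = 57.1495; S(3,2) = 40.9901; S(3,3) = 29.3998
  k=4: S(4,0) = 94.0833; S(4,1) = 67.4806; S(4,2) = 48.4000; S(4,3) = 34.7146; S(4,4) = 24.8988
Terminal payoffs V(N, i) = max(S_T - K, 0):
  V(4,0) = 49.133265; V(4,1) = 22.530590; V(4,2) = 3.450000; V(4,3) = 0.000000; V(4,4) = 0.000000
Backward induction: V(k, i) = exp(-r*dt) * [p * V(k+1, i) + (1-p) * V(k+1, i+1)]; then take max(V_cont, immediate exercise) for American.
  V(3,0) = exp(-r*dt) * [p*49.133265 + (1-p)*22.530590] = 35.009383; exercise = 34.729321; V(3,0) = max -> 35.009383
  V(3,1) = exp(-r*dt) * [p*22.530590 + (1-p)*3.450000] = 12.479519; exercise = 12.199458; V(3,1) = max -> 12.479519
  V(3,2) = exp(-r*dt) * [p*3.450000 + (1-p)*0.000000] = 1.636532; exercise = 0.000000; V(3,2) = max -> 1.636532
  V(3,3) = exp(-r*dt) * [p*0.000000 + (1-p)*0.000000] = 0.000000; exercise = 0.000000; V(3,3) = max -> 0.000000
  V(2,0) = exp(-r*dt) * [p*35.009383 + (1-p)*12.479519] = 23.088968; exercise = 22.530590; V(2,0) = max -> 23.088968
  V(2,1) = exp(-r*dt) * [p*12.479519 + (1-p)*1.636532] = 6.769785; exercise = 3.450000; V(2,1) = max -> 6.769785
  V(2,2) = exp(-r*dt) * [p*1.636532 + (1-p)*0.000000] = 0.776301; exercise = 0.000000; V(2,2) = max -> 0.776301
  V(1,0) = exp(-r*dt) * [p*23.088968 + (1-p)*6.769785] = 14.468727; exercise = 12.199458; V(1,0) = max -> 14.468727
  V(1,1) = exp(-r*dt) * [p*6.769785 + (1-p)*0.776301] = 3.614516; exercise = 0.000000; V(1,1) = max -> 3.614516
  V(0,0) = exp(-r*dt) * [p*14.468727 + (1-p)*3.614516] = 8.740769; exercise = 3.450000; V(0,0) = max -> 8.740769


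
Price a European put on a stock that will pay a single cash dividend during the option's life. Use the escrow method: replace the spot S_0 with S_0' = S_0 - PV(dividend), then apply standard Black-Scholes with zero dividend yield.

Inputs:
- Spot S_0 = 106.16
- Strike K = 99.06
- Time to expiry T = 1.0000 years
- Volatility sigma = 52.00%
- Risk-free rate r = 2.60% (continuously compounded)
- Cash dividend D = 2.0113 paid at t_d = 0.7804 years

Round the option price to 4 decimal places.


Answer: Price = 16.9675

Derivation:
PV(D) = D * exp(-r * t_d) = 2.0113 * 0.97991406 = 1.97090116
S_0' = S_0 - PV(D) = 106.1600 - 1.97090116 = 104.18909884
d1 = (ln(S_0'/K) + (r + sigma^2/2)*T) / (sigma*sqrt(T)) = 0.40708034
d2 = d1 - sigma*sqrt(T) = -0.11291966
exp(-rT) = 0.97433509
N(-d1) = 0.34197449; N(-d2) = 0.54495287
P = K * exp(-rT) * N(-d2) - S_0' * N(-d1) = 99.0600 * 0.97433509 * 0.54495287 - 104.18909884 * 0.34197449 = 16.9675


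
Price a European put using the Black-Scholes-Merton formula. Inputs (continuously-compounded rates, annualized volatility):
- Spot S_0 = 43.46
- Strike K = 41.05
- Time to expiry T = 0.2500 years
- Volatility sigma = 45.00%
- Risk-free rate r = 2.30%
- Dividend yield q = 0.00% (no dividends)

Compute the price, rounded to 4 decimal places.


Answer: Price = 2.5971

Derivation:
d1 = (ln(S/K) + (r - q + 0.5*sigma^2) * T) / (sigma * sqrt(T)) = 0.39161173
d2 = d1 - sigma * sqrt(T) = 0.16661173
exp(-rT) = 0.99426650; exp(-qT) = 1.00000000
P = K * exp(-rT) * N(-d2) - S_0 * exp(-qT) * N(-d1)
N(-d1) = 0.34767256; N(-d2) = 0.43383778
P = 41.0500 * 0.99426650 * 0.43383778 - 43.4600 * 1.00000000 * 0.34767256 = 2.5971


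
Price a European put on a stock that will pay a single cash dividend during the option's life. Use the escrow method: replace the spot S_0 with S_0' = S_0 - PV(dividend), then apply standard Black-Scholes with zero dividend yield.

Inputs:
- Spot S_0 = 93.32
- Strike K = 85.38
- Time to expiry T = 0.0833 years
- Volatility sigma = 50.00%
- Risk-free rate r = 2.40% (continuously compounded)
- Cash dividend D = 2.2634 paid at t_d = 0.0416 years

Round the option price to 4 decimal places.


PV(D) = D * exp(-r * t_d) = 2.2634 * 0.99900210 = 2.26114135
S_0' = S_0 - PV(D) = 93.3200 - 2.26114135 = 91.05885865
d1 = (ln(S_0'/K) + (r + sigma^2/2)*T) / (sigma*sqrt(T)) = 0.53223344
d2 = d1 - sigma*sqrt(T) = 0.38792475
exp(-rT) = 0.99800280
N(-d1) = 0.29728216; N(-d2) = 0.34903586
P = K * exp(-rT) * N(-d2) - S_0' * N(-d1) = 85.3800 * 0.99800280 * 0.34903586 - 91.05885865 * 0.29728216 = 2.6710

Answer: Price = 2.6710


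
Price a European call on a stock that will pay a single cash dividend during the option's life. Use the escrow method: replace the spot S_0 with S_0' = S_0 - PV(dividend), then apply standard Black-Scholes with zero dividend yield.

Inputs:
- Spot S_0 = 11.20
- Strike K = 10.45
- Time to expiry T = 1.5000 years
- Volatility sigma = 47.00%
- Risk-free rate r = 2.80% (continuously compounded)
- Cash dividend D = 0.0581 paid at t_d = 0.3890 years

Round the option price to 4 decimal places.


Answer: Price = 2.9975

Derivation:
PV(D) = D * exp(-r * t_d) = 0.0581 * 0.98916710 = 0.05747061
S_0' = S_0 - PV(D) = 11.2000 - 0.05747061 = 11.14252939
d1 = (ln(S_0'/K) + (r + sigma^2/2)*T) / (sigma*sqrt(T)) = 0.47225169
d2 = d1 - sigma*sqrt(T) = -0.10337840
exp(-rT) = 0.95886978
N(d1) = 0.68162643; N(d2) = 0.45883133
C = S_0' * N(d1) - K * exp(-rT) * N(d2) = 11.14252939 * 0.68162643 - 10.4500 * 0.95886978 * 0.45883133 = 2.9975


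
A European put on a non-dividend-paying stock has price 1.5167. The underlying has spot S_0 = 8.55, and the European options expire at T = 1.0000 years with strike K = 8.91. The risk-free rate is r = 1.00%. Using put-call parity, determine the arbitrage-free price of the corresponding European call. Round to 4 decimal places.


Put-call parity: C - P = S_0 * exp(-qT) - K * exp(-rT).
S_0 * exp(-qT) = 8.5500 * 1.00000000 = 8.55000000
K * exp(-rT) = 8.9100 * 0.99004983 = 8.82134402
C = P + S*exp(-qT) - K*exp(-rT)
C = 1.5167 + 8.55000000 - 8.82134402 = 1.2454

Answer: Call price = 1.2454


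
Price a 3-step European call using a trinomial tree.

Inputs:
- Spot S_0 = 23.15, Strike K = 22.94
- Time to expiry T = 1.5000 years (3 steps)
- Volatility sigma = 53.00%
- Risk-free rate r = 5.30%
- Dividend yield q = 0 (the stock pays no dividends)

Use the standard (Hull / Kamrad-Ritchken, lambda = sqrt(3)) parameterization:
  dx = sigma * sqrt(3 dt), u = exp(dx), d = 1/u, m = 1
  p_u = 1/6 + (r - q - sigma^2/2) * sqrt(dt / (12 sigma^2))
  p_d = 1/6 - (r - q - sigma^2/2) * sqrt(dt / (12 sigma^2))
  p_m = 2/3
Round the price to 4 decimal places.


dt = T/N = 0.500000; dx = sigma*sqrt(3*dt) = 0.649115
u = exp(dx) = 1.913846; d = 1/u = 0.522508
p_u = 0.132986, p_m = 0.666667, p_d = 0.200347
Discount per step: exp(-r*dt) = 0.973848
Stock lattice S(k, j) with j the centered position index:
  k=0: S(0,+0) = 23.1500
  k=1: S(1,-1) = 12.0961; S(1,+0) = 23.1500; S(1,+1) = 44.3055
  k=2: S(2,-2) = 6.3203; S(2,-1) = 12.0961; S(2,+0) = 23.1500; S(2,+1) = 44.3055; S(2,+2) = 84.7940
  k=3: S(3,-3) = 3.3024; S(3,-2) = 6.3203; S(3,-1) = 12.0961; S(3,+0) = 23.1500; S(3,+1) = 44.3055; S(3,+2) = 84.7940; S(3,+3) = 162.2826
Terminal payoffs V(N, j) = max(S_T - K, 0):
  V(3,-3) = 0.000000; V(3,-2) = 0.000000; V(3,-1) = 0.000000; V(3,+0) = 0.210000; V(3,+1) = 21.365533; V(3,+2) = 61.853963; V(3,+3) = 139.342578
Backward induction: V(k, j) = exp(-r*dt) * [p_u * V(k+1, j+1) + p_m * V(k+1, j) + p_d * V(k+1, j-1)]
  V(2,-2) = exp(-r*dt) * [p_u*0.000000 + p_m*0.000000 + p_d*0.000000] = 0.000000
  V(2,-1) = exp(-r*dt) * [p_u*0.210000 + p_m*0.000000 + p_d*0.000000] = 0.027197
  V(2,+0) = exp(-r*dt) * [p_u*21.365533 + p_m*0.210000 + p_d*0.000000] = 2.903353
  V(2,+1) = exp(-r*dt) * [p_u*61.853963 + p_m*21.365533 + p_d*0.210000] = 21.922764
  V(2,+2) = exp(-r*dt) * [p_u*139.342578 + p_m*61.853963 + p_d*21.365533] = 62.372178
  V(1,-1) = exp(-r*dt) * [p_u*2.903353 + p_m*0.027197 + p_d*0.000000] = 0.393665
  V(1,+0) = exp(-r*dt) * [p_u*21.922764 + p_m*2.903353 + p_d*0.027197] = 4.729437
  V(1,+1) = exp(-r*dt) * [p_u*62.372178 + p_m*21.922764 + p_d*2.903353] = 22.877144
  V(0,+0) = exp(-r*dt) * [p_u*22.877144 + p_m*4.729437 + p_d*0.393665] = 6.110090

Answer: Price = V(0,0) = 6.1101


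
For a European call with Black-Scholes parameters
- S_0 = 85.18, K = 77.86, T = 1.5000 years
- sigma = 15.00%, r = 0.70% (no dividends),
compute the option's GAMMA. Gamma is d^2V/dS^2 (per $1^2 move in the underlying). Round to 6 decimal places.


d1 = 0.6381156057; d2 = 0.4544038750
phi(d1) = 0.3254539518; exp(-qT) = 1.0000000000; exp(-rT) = 0.9895549326
Gamma = exp(-qT) * phi(d1) / (S * sigma * sqrt(T)) = 1.0000000000 * 0.3254539518 / (85.1800 * 0.1500 * 1.2247448714) = 0.020798

Answer: Gamma = 0.020798


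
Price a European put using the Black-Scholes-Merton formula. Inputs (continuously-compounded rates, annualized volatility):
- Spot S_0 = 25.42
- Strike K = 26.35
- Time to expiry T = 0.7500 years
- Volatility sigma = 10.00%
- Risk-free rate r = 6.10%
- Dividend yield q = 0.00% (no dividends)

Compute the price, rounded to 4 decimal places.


Answer: Price = 0.7551

Derivation:
d1 = (ln(S/K) + (r - q + 0.5*sigma^2) * T) / (sigma * sqrt(T)) = 0.15666966
d2 = d1 - sigma * sqrt(T) = 0.07006712
exp(-rT) = 0.95528075; exp(-qT) = 1.00000000
P = K * exp(-rT) * N(-d2) - S_0 * exp(-qT) * N(-d1)
N(-d1) = 0.43775260; N(-d2) = 0.47207012
P = 26.3500 * 0.95528075 * 0.47207012 - 25.4200 * 1.00000000 * 0.43775260 = 0.7551


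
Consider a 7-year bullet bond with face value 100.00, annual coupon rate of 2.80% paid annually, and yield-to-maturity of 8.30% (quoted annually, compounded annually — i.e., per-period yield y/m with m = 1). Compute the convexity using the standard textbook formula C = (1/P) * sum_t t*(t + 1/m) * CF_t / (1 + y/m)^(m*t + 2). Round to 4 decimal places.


Answer: Convexity = 41.7676

Derivation:
Coupon per period c = face * coupon_rate / m = 2.800000
Periods per year m = 1; per-period yield y/m = 0.083000
Number of cashflows N = 7
Cashflows (t years, CF_t, discount factor 1/(1+y/m)^(m*t), PV):
  t = 1.0000: CF_t = 2.800000, DF = 0.923361, PV = 2.585411
  t = 2.0000: CF_t = 2.800000, DF = 0.852596, PV = 2.387268
  t = 3.0000: CF_t = 2.800000, DF = 0.787254, PV = 2.204310
  t = 4.0000: CF_t = 2.800000, DF = 0.726919, PV = 2.035374
  t = 5.0000: CF_t = 2.800000, DF = 0.671209, PV = 1.879385
  t = 6.0000: CF_t = 2.800000, DF = 0.619768, PV = 1.735351
  t = 7.0000: CF_t = 102.800000, DF = 0.572270, PV = 58.829332
Price P = sum_t PV_t = 71.656430
Convexity numerator sum_t t*(t + 1/m) * CF_t / (1+y/m)^(m*t + 2):
  t = 1.0000: term = 4.408620
  t = 2.0000: term = 12.212244
  t = 3.0000: term = 22.552620
  t = 4.0000: term = 34.707017
  t = 5.0000: term = 48.070661
  t = 6.0000: term = 62.141205
  t = 7.0000: term = 2808.827264
Convexity = (1/P) * sum = 2992.919630 / 71.656430 = 41.767635


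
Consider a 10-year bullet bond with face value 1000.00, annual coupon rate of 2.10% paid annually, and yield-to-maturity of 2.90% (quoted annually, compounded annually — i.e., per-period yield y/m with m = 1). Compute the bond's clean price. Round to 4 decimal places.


Coupon per period c = face * coupon_rate / m = 21.000000
Periods per year m = 1; per-period yield y/m = 0.029000
Number of cashflows N = 10
Cashflows (t years, CF_t, discount factor 1/(1+y/m)^(m*t), PV):
  t = 1.0000: CF_t = 21.000000, DF = 0.971817, PV = 20.408163
  t = 2.0000: CF_t = 21.000000, DF = 0.944429, PV = 19.833006
  t = 3.0000: CF_t = 21.000000, DF = 0.917812, PV = 19.274058
  t = 4.0000: CF_t = 21.000000, DF = 0.891946, PV = 18.730863
  t = 5.0000: CF_t = 21.000000, DF = 0.866808, PV = 18.202977
  t = 6.0000: CF_t = 21.000000, DF = 0.842379, PV = 17.689968
  t = 7.0000: CF_t = 21.000000, DF = 0.818639, PV = 17.191417
  t = 8.0000: CF_t = 21.000000, DF = 0.795567, PV = 16.706916
  t = 9.0000: CF_t = 21.000000, DF = 0.773146, PV = 16.236070
  t = 10.0000: CF_t = 1021.000000, DF = 0.751357, PV = 767.135348
Price P = sum_t PV_t = 931.408787

Answer: Price = 931.4088


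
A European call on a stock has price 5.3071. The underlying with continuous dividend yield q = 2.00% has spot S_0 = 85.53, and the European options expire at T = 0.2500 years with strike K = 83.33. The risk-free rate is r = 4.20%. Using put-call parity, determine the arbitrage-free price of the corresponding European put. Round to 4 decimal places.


Put-call parity: C - P = S_0 * exp(-qT) - K * exp(-rT).
S_0 * exp(-qT) = 85.5300 * 0.99501248 = 85.10341735
K * exp(-rT) = 83.3300 * 0.98955493 = 82.45961253
P = C - S*exp(-qT) + K*exp(-rT)
P = 5.3071 - 85.10341735 + 82.45961253 = 2.6633

Answer: Put price = 2.6633


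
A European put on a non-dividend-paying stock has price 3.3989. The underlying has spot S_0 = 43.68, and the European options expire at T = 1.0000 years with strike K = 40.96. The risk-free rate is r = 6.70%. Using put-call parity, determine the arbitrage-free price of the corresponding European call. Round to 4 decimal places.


Answer: Call price = 8.7733

Derivation:
Put-call parity: C - P = S_0 * exp(-qT) - K * exp(-rT).
S_0 * exp(-qT) = 43.6800 * 1.00000000 = 43.68000000
K * exp(-rT) = 40.9600 * 0.93519520 = 38.30559545
C = P + S*exp(-qT) - K*exp(-rT)
C = 3.3989 + 43.68000000 - 38.30559545 = 8.7733


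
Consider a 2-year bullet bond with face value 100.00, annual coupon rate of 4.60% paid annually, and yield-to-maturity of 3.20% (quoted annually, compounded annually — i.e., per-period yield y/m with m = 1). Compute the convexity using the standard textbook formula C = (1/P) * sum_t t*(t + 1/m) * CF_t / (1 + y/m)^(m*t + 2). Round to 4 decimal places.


Answer: Convexity = 5.4706

Derivation:
Coupon per period c = face * coupon_rate / m = 4.600000
Periods per year m = 1; per-period yield y/m = 0.032000
Number of cashflows N = 2
Cashflows (t years, CF_t, discount factor 1/(1+y/m)^(m*t), PV):
  t = 1.0000: CF_t = 4.600000, DF = 0.968992, PV = 4.457364
  t = 2.0000: CF_t = 104.600000, DF = 0.938946, PV = 98.213749
Price P = sum_t PV_t = 102.671114
Convexity numerator sum_t t*(t + 1/m) * CF_t / (1+y/m)^(m*t + 2):
  t = 1.0000: term = 8.370449
  t = 2.0000: term = 553.304428
Convexity = (1/P) * sum = 561.674877 / 102.671114 = 5.470622


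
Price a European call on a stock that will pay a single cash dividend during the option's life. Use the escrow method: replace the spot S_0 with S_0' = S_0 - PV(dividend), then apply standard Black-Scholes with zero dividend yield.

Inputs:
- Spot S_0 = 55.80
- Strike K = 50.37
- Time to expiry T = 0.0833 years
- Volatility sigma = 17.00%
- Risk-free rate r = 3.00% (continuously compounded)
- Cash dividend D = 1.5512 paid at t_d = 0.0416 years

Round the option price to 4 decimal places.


Answer: Price = 4.0713

Derivation:
PV(D) = D * exp(-r * t_d) = 1.5512 * 0.99875278 = 1.54926531
S_0' = S_0 - PV(D) = 55.8000 - 1.54926531 = 54.25073469
d1 = (ln(S_0'/K) + (r + sigma^2/2)*T) / (sigma*sqrt(T)) = 1.58816934
d2 = d1 - sigma*sqrt(T) = 1.53910438
exp(-rT) = 0.99750412
N(d1) = 0.94387597; N(d2) = 0.93811059
C = S_0' * N(d1) - K * exp(-rT) * N(d2) = 54.25073469 * 0.94387597 - 50.3700 * 0.99750412 * 0.93811059 = 4.0713


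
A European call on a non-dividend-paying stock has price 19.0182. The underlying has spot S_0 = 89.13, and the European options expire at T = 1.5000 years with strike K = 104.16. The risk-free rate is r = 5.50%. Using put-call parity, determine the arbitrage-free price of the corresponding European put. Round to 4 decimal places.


Put-call parity: C - P = S_0 * exp(-qT) - K * exp(-rT).
S_0 * exp(-qT) = 89.1300 * 1.00000000 = 89.13000000
K * exp(-rT) = 104.1600 * 0.92081144 = 95.91171937
P = C - S*exp(-qT) + K*exp(-rT)
P = 19.0182 - 89.13000000 + 95.91171937 = 25.7999

Answer: Put price = 25.7999


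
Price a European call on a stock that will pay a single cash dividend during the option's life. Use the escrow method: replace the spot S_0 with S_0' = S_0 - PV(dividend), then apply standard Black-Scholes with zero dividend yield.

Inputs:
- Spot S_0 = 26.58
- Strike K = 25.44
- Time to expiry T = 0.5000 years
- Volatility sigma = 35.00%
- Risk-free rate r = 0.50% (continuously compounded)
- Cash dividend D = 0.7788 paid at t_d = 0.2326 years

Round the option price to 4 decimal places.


PV(D) = D * exp(-r * t_d) = 0.7788 * 0.99883768 = 0.77789478
S_0' = S_0 - PV(D) = 26.5800 - 0.77789478 = 25.80210522
d1 = (ln(S_0'/K) + (r + sigma^2/2)*T) / (sigma*sqrt(T)) = 0.19095256
d2 = d1 - sigma*sqrt(T) = -0.05653481
exp(-rT) = 0.99750312
N(d1) = 0.57571862; N(d2) = 0.47745788
C = S_0' * N(d1) - K * exp(-rT) * N(d2) = 25.80210522 * 0.57571862 - 25.4400 * 0.99750312 * 0.47745788 = 2.7386

Answer: Price = 2.7386


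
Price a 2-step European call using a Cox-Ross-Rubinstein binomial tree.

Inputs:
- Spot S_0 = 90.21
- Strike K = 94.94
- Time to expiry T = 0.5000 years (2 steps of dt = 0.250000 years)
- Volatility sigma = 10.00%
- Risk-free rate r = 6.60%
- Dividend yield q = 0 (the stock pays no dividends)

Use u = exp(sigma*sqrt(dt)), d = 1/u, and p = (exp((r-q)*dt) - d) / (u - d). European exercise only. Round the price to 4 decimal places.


dt = T/N = 0.250000
u = exp(sigma*sqrt(dt)) = 1.051271; d = 1/u = 0.951229
p = (exp((r-q)*dt) - d) / (u - d) = 0.653802
Discount per step: exp(-r*dt) = 0.983635
Stock lattice S(k, i) with i counting down-moves:
  k=0: S(0,0) = 90.2100
  k=1: S(1,0) = 94.8352; S(1,1) = 85.8104
  k=2: S(2,0) = 99.6975; S(2,1) = 90.2100; S(2,2) = 81.6254
Terminal payoffs V(N, i) = max(S_T - K, 0):
  V(2,0) = 4.757469; V(2,1) = 0.000000; V(2,2) = 0.000000
Backward induction: V(k, i) = exp(-r*dt) * [p * V(k+1, i) + (1-p) * V(k+1, i+1)].
  V(1,0) = exp(-r*dt) * [p*4.757469 + (1-p)*0.000000] = 3.059542
  V(1,1) = exp(-r*dt) * [p*0.000000 + (1-p)*0.000000] = 0.000000
  V(0,0) = exp(-r*dt) * [p*3.059542 + (1-p)*0.000000] = 1.967600

Answer: Price = V(0,0) = 1.9676


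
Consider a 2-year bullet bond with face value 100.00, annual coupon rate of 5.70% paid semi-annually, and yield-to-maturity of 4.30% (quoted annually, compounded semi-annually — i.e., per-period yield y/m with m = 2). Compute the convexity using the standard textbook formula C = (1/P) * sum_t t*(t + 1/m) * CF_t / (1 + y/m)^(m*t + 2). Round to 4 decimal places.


Answer: Convexity = 4.5354

Derivation:
Coupon per period c = face * coupon_rate / m = 2.850000
Periods per year m = 2; per-period yield y/m = 0.021500
Number of cashflows N = 4
Cashflows (t years, CF_t, discount factor 1/(1+y/m)^(m*t), PV):
  t = 0.5000: CF_t = 2.850000, DF = 0.978953, PV = 2.790015
  t = 1.0000: CF_t = 2.850000, DF = 0.958348, PV = 2.731292
  t = 1.5000: CF_t = 2.850000, DF = 0.938177, PV = 2.673805
  t = 2.0000: CF_t = 102.850000, DF = 0.918431, PV = 94.460624
Price P = sum_t PV_t = 102.655736
Convexity numerator sum_t t*(t + 1/m) * CF_t / (1+y/m)^(m*t + 2):
  t = 0.5000: term = 1.336903
  t = 1.0000: term = 3.926292
  t = 1.5000: term = 7.687308
  t = 2.0000: term = 452.630770
Convexity = (1/P) * sum = 465.581273 / 102.655736 = 4.535365


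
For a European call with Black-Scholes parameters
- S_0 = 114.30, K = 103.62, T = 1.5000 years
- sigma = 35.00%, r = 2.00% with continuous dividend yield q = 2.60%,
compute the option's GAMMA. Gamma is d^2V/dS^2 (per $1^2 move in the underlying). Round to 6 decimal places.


Answer: Gamma = 0.007163

Derivation:
d1 = 0.4221782107; d2 = -0.0064824943
phi(d1) = 0.3649277997; exp(-qT) = 0.9617507091; exp(-rT) = 0.9704455335
Gamma = exp(-qT) * phi(d1) / (S * sigma * sqrt(T)) = 0.9617507091 * 0.3649277997 / (114.3000 * 0.3500 * 1.2247448714) = 0.007163


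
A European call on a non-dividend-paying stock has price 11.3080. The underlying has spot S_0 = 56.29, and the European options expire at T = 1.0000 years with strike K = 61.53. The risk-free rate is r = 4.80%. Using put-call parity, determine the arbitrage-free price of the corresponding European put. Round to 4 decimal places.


Answer: Put price = 13.6643

Derivation:
Put-call parity: C - P = S_0 * exp(-qT) - K * exp(-rT).
S_0 * exp(-qT) = 56.2900 * 1.00000000 = 56.29000000
K * exp(-rT) = 61.5300 * 0.95313379 = 58.64632192
P = C - S*exp(-qT) + K*exp(-rT)
P = 11.3080 - 56.29000000 + 58.64632192 = 13.6643


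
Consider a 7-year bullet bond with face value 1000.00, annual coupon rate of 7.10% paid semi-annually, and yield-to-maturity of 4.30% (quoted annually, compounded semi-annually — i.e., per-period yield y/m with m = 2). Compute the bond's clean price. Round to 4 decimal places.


Coupon per period c = face * coupon_rate / m = 35.500000
Periods per year m = 2; per-period yield y/m = 0.021500
Number of cashflows N = 14
Cashflows (t years, CF_t, discount factor 1/(1+y/m)^(m*t), PV):
  t = 0.5000: CF_t = 35.500000, DF = 0.978953, PV = 34.752814
  t = 1.0000: CF_t = 35.500000, DF = 0.958348, PV = 34.021355
  t = 1.5000: CF_t = 35.500000, DF = 0.938177, PV = 33.305292
  t = 2.0000: CF_t = 35.500000, DF = 0.918431, PV = 32.604299
  t = 2.5000: CF_t = 35.500000, DF = 0.899100, PV = 31.918061
  t = 3.0000: CF_t = 35.500000, DF = 0.880177, PV = 31.246266
  t = 3.5000: CF_t = 35.500000, DF = 0.861651, PV = 30.588611
  t = 4.0000: CF_t = 35.500000, DF = 0.843515, PV = 29.944798
  t = 4.5000: CF_t = 35.500000, DF = 0.825762, PV = 29.314535
  t = 5.0000: CF_t = 35.500000, DF = 0.808381, PV = 28.697538
  t = 5.5000: CF_t = 35.500000, DF = 0.791367, PV = 28.093527
  t = 6.0000: CF_t = 35.500000, DF = 0.774711, PV = 27.502229
  t = 6.5000: CF_t = 35.500000, DF = 0.758405, PV = 26.923377
  t = 7.0000: CF_t = 1035.500000, DF = 0.742442, PV = 768.799177
Price P = sum_t PV_t = 1167.711881

Answer: Price = 1167.7119


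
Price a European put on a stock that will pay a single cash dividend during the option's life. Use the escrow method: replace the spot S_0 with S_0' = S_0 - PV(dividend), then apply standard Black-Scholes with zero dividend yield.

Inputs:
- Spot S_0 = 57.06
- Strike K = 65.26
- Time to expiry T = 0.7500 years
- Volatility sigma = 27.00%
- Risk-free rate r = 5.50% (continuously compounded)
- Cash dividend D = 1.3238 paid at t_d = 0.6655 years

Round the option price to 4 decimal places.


Answer: Price = 9.5862

Derivation:
PV(D) = D * exp(-r * t_d) = 1.3238 * 0.96405927 = 1.27622167
S_0' = S_0 - PV(D) = 57.0600 - 1.27622167 = 55.78377833
d1 = (ln(S_0'/K) + (r + sigma^2/2)*T) / (sigma*sqrt(T)) = -0.37766694
d2 = d1 - sigma*sqrt(T) = -0.61149380
exp(-rT) = 0.95958920
N(-d1) = 0.64716099; N(-d2) = 0.72956364
P = K * exp(-rT) * N(-d2) - S_0' * N(-d1) = 65.2600 * 0.95958920 * 0.72956364 - 55.78377833 * 0.64716099 = 9.5862


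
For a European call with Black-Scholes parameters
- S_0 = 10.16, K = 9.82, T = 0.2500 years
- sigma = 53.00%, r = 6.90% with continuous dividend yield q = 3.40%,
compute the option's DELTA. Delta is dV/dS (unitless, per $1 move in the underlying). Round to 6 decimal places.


d1 = 0.2939615841; d2 = 0.0289615841
phi(d1) = 0.3820723694; exp(-qT) = 0.9915360229; exp(-rT) = 0.9828979294
N(d1) = 0.6156063707
Delta = exp(-qT) * N(d1) = 0.9915360229 * 0.6156063707 = 0.610396

Answer: Delta = 0.610396


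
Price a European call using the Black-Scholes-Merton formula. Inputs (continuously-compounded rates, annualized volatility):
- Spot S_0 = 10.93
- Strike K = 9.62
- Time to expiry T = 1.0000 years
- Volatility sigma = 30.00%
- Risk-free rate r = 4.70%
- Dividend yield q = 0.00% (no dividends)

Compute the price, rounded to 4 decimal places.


Answer: Price = 2.2702

Derivation:
d1 = (ln(S/K) + (r - q + 0.5*sigma^2) * T) / (sigma * sqrt(T)) = 0.73222346
d2 = d1 - sigma * sqrt(T) = 0.43222346
exp(-rT) = 0.95408740; exp(-qT) = 1.00000000
C = S_0 * exp(-qT) * N(d1) - K * exp(-rT) * N(d2)
N(d1) = 0.76798391; N(d2) = 0.66721049
C = 10.9300 * 1.00000000 * 0.76798391 - 9.6200 * 0.95408740 * 0.66721049 = 2.2702


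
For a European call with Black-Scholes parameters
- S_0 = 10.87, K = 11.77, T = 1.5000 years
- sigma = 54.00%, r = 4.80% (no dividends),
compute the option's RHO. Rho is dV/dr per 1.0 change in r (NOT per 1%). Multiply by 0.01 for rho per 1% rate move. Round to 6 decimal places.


Answer: Rho = 6.015148

Derivation:
d1 = 0.3192694867; d2 = -0.3420927439
phi(d1) = 0.3791190391; exp(-qT) = 1.0000000000; exp(-rT) = 0.9305308958
N(d2) = 0.3661405490
Rho = K*T*exp(-rT)*N(d2) = 11.7700 * 1.5000 * 0.9305308958 * 0.3661405490 = 6.015148


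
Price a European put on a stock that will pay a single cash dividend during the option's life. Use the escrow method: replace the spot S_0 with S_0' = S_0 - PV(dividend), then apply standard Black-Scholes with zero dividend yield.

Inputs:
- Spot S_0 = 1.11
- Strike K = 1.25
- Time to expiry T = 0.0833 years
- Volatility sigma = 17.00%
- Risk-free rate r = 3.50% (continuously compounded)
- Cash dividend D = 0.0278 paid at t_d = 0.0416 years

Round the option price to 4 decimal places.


Answer: Price = 0.1642

Derivation:
PV(D) = D * exp(-r * t_d) = 0.0278 * 0.99854506 = 0.02775955
S_0' = S_0 - PV(D) = 1.1100 - 0.02775955 = 1.08224045
d1 = (ln(S_0'/K) + (r + sigma^2/2)*T) / (sigma*sqrt(T)) = -2.85317657
d2 = d1 - sigma*sqrt(T) = -2.90224153
exp(-rT) = 0.99708875
N(-d1) = 0.99783577; N(-d2) = 0.99814749
P = K * exp(-rT) * N(-d2) - S_0' * N(-d1) = 1.2500 * 0.99708875 * 0.99814749 - 1.08224045 * 0.99783577 = 0.1642


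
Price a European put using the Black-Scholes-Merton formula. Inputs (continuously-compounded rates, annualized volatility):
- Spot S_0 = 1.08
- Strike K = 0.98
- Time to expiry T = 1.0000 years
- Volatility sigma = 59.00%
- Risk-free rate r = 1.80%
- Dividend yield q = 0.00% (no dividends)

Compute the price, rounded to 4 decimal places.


Answer: Price = 0.1826

Derivation:
d1 = (ln(S/K) + (r - q + 0.5*sigma^2) * T) / (sigma * sqrt(T)) = 0.49019279
d2 = d1 - sigma * sqrt(T) = -0.09980721
exp(-rT) = 0.98216103; exp(-qT) = 1.00000000
P = K * exp(-rT) * N(-d2) - S_0 * exp(-qT) * N(-d1)
N(-d1) = 0.31199874; N(-d2) = 0.53975131
P = 0.9800 * 0.98216103 * 0.53975131 - 1.0800 * 1.00000000 * 0.31199874 = 0.1826


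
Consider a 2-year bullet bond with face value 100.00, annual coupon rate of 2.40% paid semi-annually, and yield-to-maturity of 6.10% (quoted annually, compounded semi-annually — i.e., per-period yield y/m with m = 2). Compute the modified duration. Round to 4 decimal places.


Coupon per period c = face * coupon_rate / m = 1.200000
Periods per year m = 2; per-period yield y/m = 0.030500
Number of cashflows N = 4
Cashflows (t years, CF_t, discount factor 1/(1+y/m)^(m*t), PV):
  t = 0.5000: CF_t = 1.200000, DF = 0.970403, PV = 1.164483
  t = 1.0000: CF_t = 1.200000, DF = 0.941681, PV = 1.130018
  t = 1.5000: CF_t = 1.200000, DF = 0.913810, PV = 1.096572
  t = 2.0000: CF_t = 101.200000, DF = 0.886764, PV = 89.740509
Price P = sum_t PV_t = 93.131582
First compute Macaulay numerator sum_t t * PV_t:
  t * PV_t at t = 0.5000: 0.582242
  t * PV_t at t = 1.0000: 1.130018
  t * PV_t at t = 1.5000: 1.644858
  t * PV_t at t = 2.0000: 179.481018
Macaulay duration D = 182.838136 / 93.131582 = 1.963224
Modified duration = D / (1 + y/m) = 1.963224 / (1 + 0.030500) = 1.905118

Answer: Modified duration = 1.9051


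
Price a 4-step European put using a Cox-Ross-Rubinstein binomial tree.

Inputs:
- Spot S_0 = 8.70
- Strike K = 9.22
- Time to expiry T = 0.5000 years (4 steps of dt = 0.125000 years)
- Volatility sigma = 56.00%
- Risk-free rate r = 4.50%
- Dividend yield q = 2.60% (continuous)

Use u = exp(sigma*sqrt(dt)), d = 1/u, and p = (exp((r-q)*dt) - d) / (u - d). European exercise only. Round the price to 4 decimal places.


dt = T/N = 0.125000
u = exp(sigma*sqrt(dt)) = 1.218950; d = 1/u = 0.820378
p = (exp((r-q)*dt) - d) / (u - d) = 0.456629
Discount per step: exp(-r*dt) = 0.994391
Stock lattice S(k, i) with i counting down-moves:
  k=0: S(0,0) = 8.7000
  k=1: S(1,0) = 10.6049; S(1,1) = 7.1373
  k=2: S(2,0) = 12.9268; S(2,1) = 8.7000; S(2,2) = 5.8553
  k=3: S(3,0) = 15.7571; S(3,1) = 10.6049; S(3,2) = 7.1373; S(3,3) = 4.8035
  k=4: S(4,0) = 19.2072; S(4,1) = 12.9268; S(4,2) = 8.7000; S(4,3) = 5.8553; S(4,4) = 3.9407
Terminal payoffs V(N, i) = max(K - S_T, 0):
  V(4,0) = 0.000000; V(4,1) = 0.000000; V(4,2) = 0.520000; V(4,3) = 3.364723; V(4,4) = 5.279280
Backward induction: V(k, i) = exp(-r*dt) * [p * V(k+1, i) + (1-p) * V(k+1, i+1)].
  V(3,0) = exp(-r*dt) * [p*0.000000 + (1-p)*0.000000] = 0.000000
  V(3,1) = exp(-r*dt) * [p*0.000000 + (1-p)*0.520000] = 0.280968
  V(3,2) = exp(-r*dt) * [p*0.520000 + (1-p)*3.364723] = 2.054152
  V(3,3) = exp(-r*dt) * [p*3.364723 + (1-p)*5.279280] = 4.380328
  V(2,0) = exp(-r*dt) * [p*0.000000 + (1-p)*0.280968] = 0.151813
  V(2,1) = exp(-r*dt) * [p*0.280968 + (1-p)*2.054152] = 1.237483
  V(2,2) = exp(-r*dt) * [p*2.054152 + (1-p)*4.380328] = 3.299516
  V(1,0) = exp(-r*dt) * [p*0.151813 + (1-p)*1.237483] = 0.737574
  V(1,1) = exp(-r*dt) * [p*1.237483 + (1-p)*3.299516] = 2.344705
  V(0,0) = exp(-r*dt) * [p*0.737574 + (1-p)*2.344705] = 1.601806

Answer: Price = V(0,0) = 1.6018


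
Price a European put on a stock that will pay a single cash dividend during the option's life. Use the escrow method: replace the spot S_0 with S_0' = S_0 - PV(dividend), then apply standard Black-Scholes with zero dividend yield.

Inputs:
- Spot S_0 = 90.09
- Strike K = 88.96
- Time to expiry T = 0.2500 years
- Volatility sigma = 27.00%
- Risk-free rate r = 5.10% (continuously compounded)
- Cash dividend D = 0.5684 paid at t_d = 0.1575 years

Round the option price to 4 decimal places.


Answer: Price = 3.9734

Derivation:
PV(D) = D * exp(-r * t_d) = 0.5684 * 0.99199967 = 0.56385261
S_0' = S_0 - PV(D) = 90.0900 - 0.56385261 = 89.52614739
d1 = (ln(S_0'/K) + (r + sigma^2/2)*T) / (sigma*sqrt(T)) = 0.20893631
d2 = d1 - sigma*sqrt(T) = 0.07393631
exp(-rT) = 0.98733094
N(-d1) = 0.41724898; N(-d2) = 0.47053053
P = K * exp(-rT) * N(-d2) - S_0' * N(-d1) = 88.9600 * 0.98733094 * 0.47053053 - 89.52614739 * 0.41724898 = 3.9734


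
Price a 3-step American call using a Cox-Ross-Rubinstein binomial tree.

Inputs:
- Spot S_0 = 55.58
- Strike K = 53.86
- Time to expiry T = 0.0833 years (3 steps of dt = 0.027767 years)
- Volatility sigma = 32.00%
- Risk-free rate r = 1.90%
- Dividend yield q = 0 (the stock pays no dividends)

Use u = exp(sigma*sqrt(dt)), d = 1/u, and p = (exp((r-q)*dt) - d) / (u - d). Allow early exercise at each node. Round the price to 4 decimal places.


dt = T/N = 0.027767
u = exp(sigma*sqrt(dt)) = 1.054770; d = 1/u = 0.948074
p = (exp((r-q)*dt) - d) / (u - d) = 0.491618
Discount per step: exp(-r*dt) = 0.999473
Stock lattice S(k, i) with i counting down-moves:
  k=0: S(0,0) = 55.5800
  k=1: S(1,0) = 58.6241; S(1,1) = 52.6940
  k=2: S(2,0) = 61.8350; S(2,1) = 55.5800; S(2,2) = 49.9578
  k=3: S(3,0) = 65.2216; S(3,1) = 58.6241; S(3,2) = 52.6940; S(3,3) = 47.3637
Terminal payoffs V(N, i) = max(S_T - K, 0):
  V(3,0) = 11.361647; V(3,1) = 4.764113; V(3,2) = 0.000000; V(3,3) = 0.000000
Backward induction: V(k, i) = exp(-r*dt) * [p * V(k+1, i) + (1-p) * V(k+1, i+1)]; then take max(V_cont, immediate exercise) for American.
  V(2,0) = exp(-r*dt) * [p*11.361647 + (1-p)*4.764113] = 8.003358; exercise = 7.974951; V(2,0) = max -> 8.003358
  V(2,1) = exp(-r*dt) * [p*4.764113 + (1-p)*0.000000] = 2.340890; exercise = 1.720000; V(2,1) = max -> 2.340890
  V(2,2) = exp(-r*dt) * [p*0.000000 + (1-p)*0.000000] = 0.000000; exercise = 0.000000; V(2,2) = max -> 0.000000
  V(1,0) = exp(-r*dt) * [p*8.003358 + (1-p)*2.340890] = 5.121961; exercise = 4.764113; V(1,0) = max -> 5.121961
  V(1,1) = exp(-r*dt) * [p*2.340890 + (1-p)*0.000000] = 1.150218; exercise = 0.000000; V(1,1) = max -> 1.150218
  V(0,0) = exp(-r*dt) * [p*5.121961 + (1-p)*1.150218] = 3.101163; exercise = 1.720000; V(0,0) = max -> 3.101163

Answer: Price = V(0,0) = 3.1012


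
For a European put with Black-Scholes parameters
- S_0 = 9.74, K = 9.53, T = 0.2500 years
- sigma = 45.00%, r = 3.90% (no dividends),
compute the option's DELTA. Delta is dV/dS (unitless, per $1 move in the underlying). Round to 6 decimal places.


d1 = 0.2527062222; d2 = 0.0277062222
phi(d1) = 0.3864051879; exp(-qT) = 1.0000000000; exp(-rT) = 0.9902973771
N(-d1) = 0.4002476197
Delta = -exp(-qT) * N(-d1) = -1.0000000000 * 0.4002476197 = -0.400248

Answer: Delta = -0.400248


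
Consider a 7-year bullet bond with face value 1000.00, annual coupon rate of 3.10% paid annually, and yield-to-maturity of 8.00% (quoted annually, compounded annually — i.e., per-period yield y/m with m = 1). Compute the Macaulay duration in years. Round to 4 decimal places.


Coupon per period c = face * coupon_rate / m = 31.000000
Periods per year m = 1; per-period yield y/m = 0.080000
Number of cashflows N = 7
Cashflows (t years, CF_t, discount factor 1/(1+y/m)^(m*t), PV):
  t = 1.0000: CF_t = 31.000000, DF = 0.925926, PV = 28.703704
  t = 2.0000: CF_t = 31.000000, DF = 0.857339, PV = 26.577503
  t = 3.0000: CF_t = 31.000000, DF = 0.793832, PV = 24.608799
  t = 4.0000: CF_t = 31.000000, DF = 0.735030, PV = 22.785925
  t = 5.0000: CF_t = 31.000000, DF = 0.680583, PV = 21.098079
  t = 6.0000: CF_t = 31.000000, DF = 0.630170, PV = 19.535258
  t = 7.0000: CF_t = 1031.000000, DF = 0.583490, PV = 601.578598
Price P = sum_t PV_t = 744.887867
Macaulay numerator sum_t t * PV_t:
  t * PV_t at t = 1.0000: 28.703704
  t * PV_t at t = 2.0000: 53.155007
  t * PV_t at t = 3.0000: 73.826398
  t * PV_t at t = 4.0000: 91.143702
  t * PV_t at t = 5.0000: 105.490396
  t * PV_t at t = 6.0000: 117.211551
  t * PV_t at t = 7.0000: 4211.050183
Macaulay duration D = (sum_t t * PV_t) / P = 4680.580939 / 744.887867 = 6.283605

Answer: Macaulay duration = 6.2836 years


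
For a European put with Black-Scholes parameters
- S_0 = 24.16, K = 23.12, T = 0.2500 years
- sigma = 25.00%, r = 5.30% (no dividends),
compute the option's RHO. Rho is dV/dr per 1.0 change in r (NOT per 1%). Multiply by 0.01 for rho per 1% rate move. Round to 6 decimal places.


d1 = 0.5205026341; d2 = 0.3955026341
phi(d1) = 0.3484013953; exp(-qT) = 1.0000000000; exp(-rT) = 0.9868373948
N(-d2) = 0.3462359890
Rho = -K*T*exp(-rT)*N(-d2) = -23.1200 * 0.2500 * 0.9868373948 * 0.3462359890 = -1.974902

Answer: Rho = -1.974902


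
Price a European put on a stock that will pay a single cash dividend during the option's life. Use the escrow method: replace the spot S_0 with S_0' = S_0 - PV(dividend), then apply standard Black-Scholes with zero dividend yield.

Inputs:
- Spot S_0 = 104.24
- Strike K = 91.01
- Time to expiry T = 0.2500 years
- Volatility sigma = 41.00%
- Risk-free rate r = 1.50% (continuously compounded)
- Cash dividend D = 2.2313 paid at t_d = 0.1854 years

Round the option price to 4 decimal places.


PV(D) = D * exp(-r * t_d) = 2.2313 * 0.99722286 = 2.22510338
S_0' = S_0 - PV(D) = 104.2400 - 2.22510338 = 102.01489662
d1 = (ln(S_0'/K) + (r + sigma^2/2)*T) / (sigma*sqrt(T)) = 0.67761930
d2 = d1 - sigma*sqrt(T) = 0.47261930
exp(-rT) = 0.99625702
N(-d1) = 0.24900655; N(-d2) = 0.31824240
P = K * exp(-rT) * N(-d2) - S_0' * N(-d1) = 91.0100 * 0.99625702 * 0.31824240 - 102.01489662 * 0.24900655 = 3.4525

Answer: Price = 3.4525


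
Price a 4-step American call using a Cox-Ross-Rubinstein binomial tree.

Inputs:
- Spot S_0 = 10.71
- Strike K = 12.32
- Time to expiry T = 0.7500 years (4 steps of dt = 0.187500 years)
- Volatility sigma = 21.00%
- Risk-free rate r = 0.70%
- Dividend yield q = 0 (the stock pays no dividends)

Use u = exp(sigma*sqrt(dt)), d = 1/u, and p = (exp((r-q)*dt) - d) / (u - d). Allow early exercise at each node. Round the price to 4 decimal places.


Answer: Price = V(0,0) = 0.2920

Derivation:
dt = T/N = 0.187500
u = exp(sigma*sqrt(dt)) = 1.095195; d = 1/u = 0.913079
p = (exp((r-q)*dt) - d) / (u - d) = 0.484494
Discount per step: exp(-r*dt) = 0.998688
Stock lattice S(k, i) with i counting down-moves:
  k=0: S(0,0) = 10.7100
  k=1: S(1,0) = 11.7295; S(1,1) = 9.7791
  k=2: S(2,0) = 12.8461; S(2,1) = 10.7100; S(2,2) = 8.9291
  k=3: S(3,0) = 14.0690; S(3,1) = 11.7295; S(3,2) = 9.7791; S(3,3) = 8.1530
  k=4: S(4,0) = 15.4083; S(4,1) = 12.8461; S(4,2) = 10.7100; S(4,3) = 8.9291; S(4,4) = 7.4443
Terminal payoffs V(N, i) = max(S_T - K, 0):
  V(4,0) = 3.088334; V(4,1) = 0.526138; V(4,2) = 0.000000; V(4,3) = 0.000000; V(4,4) = 0.000000
Backward induction: V(k, i) = exp(-r*dt) * [p * V(k+1, i) + (1-p) * V(k+1, i+1)]; then take max(V_cont, immediate exercise) for American.
  V(3,0) = exp(-r*dt) * [p*3.088334 + (1-p)*0.526138] = 1.765189; exercise = 1.749029; V(3,0) = max -> 1.765189
  V(3,1) = exp(-r*dt) * [p*0.526138 + (1-p)*0.000000] = 0.254576; exercise = 0.000000; V(3,1) = max -> 0.254576
  V(3,2) = exp(-r*dt) * [p*0.000000 + (1-p)*0.000000] = 0.000000; exercise = 0.000000; V(3,2) = max -> 0.000000
  V(3,3) = exp(-r*dt) * [p*0.000000 + (1-p)*0.000000] = 0.000000; exercise = 0.000000; V(3,3) = max -> 0.000000
  V(2,0) = exp(-r*dt) * [p*1.765189 + (1-p)*0.254576] = 0.985165; exercise = 0.526138; V(2,0) = max -> 0.985165
  V(2,1) = exp(-r*dt) * [p*0.254576 + (1-p)*0.000000] = 0.123179; exercise = 0.000000; V(2,1) = max -> 0.123179
  V(2,2) = exp(-r*dt) * [p*0.000000 + (1-p)*0.000000] = 0.000000; exercise = 0.000000; V(2,2) = max -> 0.000000
  V(1,0) = exp(-r*dt) * [p*0.985165 + (1-p)*0.123179] = 0.540097; exercise = 0.000000; V(1,0) = max -> 0.540097
  V(1,1) = exp(-r*dt) * [p*0.123179 + (1-p)*0.000000] = 0.059601; exercise = 0.000000; V(1,1) = max -> 0.059601
  V(0,0) = exp(-r*dt) * [p*0.540097 + (1-p)*0.059601] = 0.292015; exercise = 0.000000; V(0,0) = max -> 0.292015


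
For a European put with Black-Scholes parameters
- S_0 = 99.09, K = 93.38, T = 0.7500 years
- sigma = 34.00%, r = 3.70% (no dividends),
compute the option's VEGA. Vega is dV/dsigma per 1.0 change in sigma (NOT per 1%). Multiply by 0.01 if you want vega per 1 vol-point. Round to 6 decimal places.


d1 = 0.4430359730; d2 = 0.1485873357
phi(d1) = 0.3616497887; exp(-qT) = 1.0000000000; exp(-rT) = 0.9726314943
Vega = S * exp(-qT) * phi(d1) * sqrt(T) = 99.0900 * 1.0000000000 * 0.3616497887 * 0.8660254038 = 31.034780

Answer: Vega = 31.034780
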